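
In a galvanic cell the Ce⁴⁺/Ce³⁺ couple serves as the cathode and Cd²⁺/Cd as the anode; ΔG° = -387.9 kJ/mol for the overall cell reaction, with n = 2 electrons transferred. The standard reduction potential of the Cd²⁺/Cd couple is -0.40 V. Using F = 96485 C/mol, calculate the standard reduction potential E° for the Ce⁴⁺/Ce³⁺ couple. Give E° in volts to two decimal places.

+1.61 V

E°cell = −ΔG°/(nF) = −(-387.9×10³)/((2)(96485)) = +2.010 V.
Since Ce⁴⁺/Ce³⁺ is the cathode and Cd²⁺/Cd the anode, E°cell = E°(Ce⁴⁺/Ce³⁺) − E°(Cd²⁺/Cd).
So E°(Ce⁴⁺/Ce³⁺) = E°cell + E°(Cd²⁺/Cd) = +2.010 + (-0.40) = +1.61 V.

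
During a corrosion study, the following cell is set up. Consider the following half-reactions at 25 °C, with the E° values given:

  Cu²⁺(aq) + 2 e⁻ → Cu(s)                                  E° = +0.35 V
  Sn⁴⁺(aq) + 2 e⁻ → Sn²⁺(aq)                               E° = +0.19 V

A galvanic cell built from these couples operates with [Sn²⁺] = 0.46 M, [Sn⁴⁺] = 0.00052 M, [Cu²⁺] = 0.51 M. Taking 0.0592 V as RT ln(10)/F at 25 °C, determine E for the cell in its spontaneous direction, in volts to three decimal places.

+0.239 V

Cu²⁺/Cu is the cathode (higher E°), Sn⁴⁺/Sn²⁺ the anode: E°cell = +0.35 − (+0.19) = +0.16 V, n = 2.
Overall: Cu²⁺(aq) + Sn²⁺(aq) → Cu(s) + Sn⁴⁺(aq)
Q = [Sn⁴⁺] / ([Cu²⁺]·[Sn²⁺]); log Q = -2.654.
E = E° − (0.0592/n) log Q = +0.16 − (0.0592/2)(-2.654) = +0.239 V.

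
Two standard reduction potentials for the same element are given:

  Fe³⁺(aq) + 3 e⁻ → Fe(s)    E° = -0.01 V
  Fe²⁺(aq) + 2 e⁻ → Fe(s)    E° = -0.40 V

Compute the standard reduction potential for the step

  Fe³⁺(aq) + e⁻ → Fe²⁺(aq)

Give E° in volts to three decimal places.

+0.770 V

Sequential free energies add, so n₃E°₃ = n₁E°₁ + n₂E°₂.
With n₃ = 3, and the known step contributing 2×(-0.40) V, the unknown satisfies 1·E° = 3×(-0.01) − 2×(-0.40) = +0.770.
E° = +0.770 / 1 = +0.770 V.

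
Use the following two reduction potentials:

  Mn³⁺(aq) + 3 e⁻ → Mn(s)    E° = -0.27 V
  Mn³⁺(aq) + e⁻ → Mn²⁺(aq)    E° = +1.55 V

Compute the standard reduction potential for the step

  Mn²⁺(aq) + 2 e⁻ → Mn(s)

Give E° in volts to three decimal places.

Sequential free energies add, so n₃E°₃ = n₁E°₁ + n₂E°₂.
With n₃ = 3, and the known step contributing 1×(+1.55) V, the unknown satisfies 2·E° = 3×(-0.27) − 1×(+1.55) = -2.360.
E° = -2.360 / 2 = -1.180 V.

-1.180 V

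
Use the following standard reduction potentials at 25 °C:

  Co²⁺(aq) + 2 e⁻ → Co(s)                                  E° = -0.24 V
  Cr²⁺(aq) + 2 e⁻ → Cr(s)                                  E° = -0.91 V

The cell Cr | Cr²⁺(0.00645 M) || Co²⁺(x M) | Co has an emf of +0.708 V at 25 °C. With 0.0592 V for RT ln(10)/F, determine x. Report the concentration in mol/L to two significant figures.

0.12 M

Co²⁺/Co is the cathode, Cr²⁺/Cr the anode: E°cell = +0.67 V, n = 2.
Overall reaction: Co²⁺(aq) + Cr(s) → Co(s) + Cr²⁺(aq); Q = [Cr²⁺]^1/[Co²⁺]^1.
From E = E° − (0.0592/n) log Q: log Q = (E° − E)·n/0.0592 = (+0.67 − (+0.708))·2/0.0592 = -1.2838.
So 1·log[Co²⁺] = 1·log(0.00645) − log Q = -2.1904 − (-1.2838) = -0.9066; [Co²⁺] = 10^(-0.9066) ≈ 0.12 M.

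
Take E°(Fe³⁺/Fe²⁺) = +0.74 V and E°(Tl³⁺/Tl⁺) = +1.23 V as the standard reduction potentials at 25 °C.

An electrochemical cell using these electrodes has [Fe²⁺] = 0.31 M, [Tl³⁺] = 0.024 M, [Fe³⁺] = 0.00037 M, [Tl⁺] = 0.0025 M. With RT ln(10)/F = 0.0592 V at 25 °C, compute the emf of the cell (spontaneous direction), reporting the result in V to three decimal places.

+0.692 V

Tl³⁺/Tl⁺ is the cathode (higher E°), Fe³⁺/Fe²⁺ the anode: E°cell = +1.23 − (+0.74) = +0.49 V, n = 2.
Overall: Tl³⁺(aq) + 2 Fe²⁺(aq) → Tl⁺(aq) + 2 Fe³⁺(aq)
Q = [Tl⁺]·[Fe³⁺]^2 / ([Tl³⁺]·[Fe²⁺]^2); log Q = -6.829.
E = E° − (0.0592/n) log Q = +0.49 − (0.0592/2)(-6.829) = +0.692 V.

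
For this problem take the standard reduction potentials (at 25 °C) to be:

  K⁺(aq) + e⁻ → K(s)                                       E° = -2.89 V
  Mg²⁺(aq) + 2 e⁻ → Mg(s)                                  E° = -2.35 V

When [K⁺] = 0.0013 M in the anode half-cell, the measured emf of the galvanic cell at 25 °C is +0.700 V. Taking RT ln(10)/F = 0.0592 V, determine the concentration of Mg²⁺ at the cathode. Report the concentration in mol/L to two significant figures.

0.43 M

Mg²⁺/Mg is the cathode, K⁺/K the anode: E°cell = +0.54 V, n = 2.
Overall reaction: Mg²⁺(aq) + 2 K(s) → Mg(s) + 2 K⁺(aq); Q = [K⁺]^2/[Mg²⁺]^1.
From E = E° − (0.0592/n) log Q: log Q = (E° − E)·n/0.0592 = (+0.54 − (+0.700))·2/0.0592 = -5.4054.
So 1·log[Mg²⁺] = 2·log(0.0013) − log Q = -5.7721 − (-5.4054) = -0.3667; [Mg²⁺] = 10^(-0.3667) ≈ 0.43 M.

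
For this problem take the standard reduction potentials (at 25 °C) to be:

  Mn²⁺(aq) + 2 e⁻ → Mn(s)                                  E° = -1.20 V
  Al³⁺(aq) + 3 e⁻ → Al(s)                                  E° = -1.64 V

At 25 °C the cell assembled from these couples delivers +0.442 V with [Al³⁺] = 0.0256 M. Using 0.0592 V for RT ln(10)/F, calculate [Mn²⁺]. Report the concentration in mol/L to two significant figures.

Mn²⁺/Mn is the cathode, Al³⁺/Al the anode: E°cell = +0.44 V, n = 6.
Overall reaction: 3 Mn²⁺(aq) + 2 Al(s) → 3 Mn(s) + 2 Al³⁺(aq); Q = [Al³⁺]^2/[Mn²⁺]^3.
From E = E° − (0.0592/n) log Q: log Q = (E° − E)·n/0.0592 = (+0.44 − (+0.442))·6/0.0592 = -0.2027.
So 3·log[Mn²⁺] = 2·log(0.0256) − log Q = -3.1835 − (-0.2027) = -2.9808; log[Mn²⁺] = -2.9808 / 3 = -0.9936; [Mn²⁺] = 10^(-0.9936) ≈ 0.10 M.

0.10 M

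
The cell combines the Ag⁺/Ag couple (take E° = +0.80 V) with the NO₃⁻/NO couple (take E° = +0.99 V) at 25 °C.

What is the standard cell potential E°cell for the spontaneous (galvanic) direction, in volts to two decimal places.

+0.19 V

The NO₃⁻/NO couple has the higher reduction potential, so it is the cathode; Ag⁺/Ag is oxidised at the anode.
E°cell = E°(cathode) − E°(anode) = (+0.99) − (+0.80) = +0.19 V.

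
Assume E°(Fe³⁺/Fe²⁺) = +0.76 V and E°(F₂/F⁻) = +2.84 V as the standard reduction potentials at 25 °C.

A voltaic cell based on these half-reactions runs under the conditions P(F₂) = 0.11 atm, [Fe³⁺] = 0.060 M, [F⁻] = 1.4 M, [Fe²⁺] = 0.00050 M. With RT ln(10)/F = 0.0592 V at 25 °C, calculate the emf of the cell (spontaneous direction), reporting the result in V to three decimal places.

+1.920 V

F₂/F⁻ is the cathode (higher E°), Fe³⁺/Fe²⁺ the anode: E°cell = +2.84 − (+0.76) = +2.08 V, n = 2.
Overall: F₂(g) + 2 Fe²⁺(aq) → 2 F⁻(aq) + 2 Fe³⁺(aq)
Q = [F⁻]^2·[Fe³⁺]^2 / (P(F₂)·[Fe²⁺]^2); log Q = 5.409.
E = E° − (0.0592/n) log Q = +2.08 − (0.0592/2)(5.409) = +1.920 V.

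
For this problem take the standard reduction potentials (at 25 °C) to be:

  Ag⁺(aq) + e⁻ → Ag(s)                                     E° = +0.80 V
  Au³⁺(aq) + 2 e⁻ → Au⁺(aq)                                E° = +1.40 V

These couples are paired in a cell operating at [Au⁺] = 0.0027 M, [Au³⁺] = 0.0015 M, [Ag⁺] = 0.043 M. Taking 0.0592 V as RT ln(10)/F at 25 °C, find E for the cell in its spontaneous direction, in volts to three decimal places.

+0.673 V

Au³⁺/Au⁺ is the cathode (higher E°), Ag⁺/Ag the anode: E°cell = +1.40 − (+0.80) = +0.60 V, n = 2.
Overall: Au³⁺(aq) + 2 Ag(s) → Au⁺(aq) + 2 Ag⁺(aq)
Q = [Au⁺]·[Ag⁺]^2 / ([Au³⁺]); log Q = -2.478.
E = E° − (0.0592/n) log Q = +0.60 − (0.0592/2)(-2.478) = +0.673 V.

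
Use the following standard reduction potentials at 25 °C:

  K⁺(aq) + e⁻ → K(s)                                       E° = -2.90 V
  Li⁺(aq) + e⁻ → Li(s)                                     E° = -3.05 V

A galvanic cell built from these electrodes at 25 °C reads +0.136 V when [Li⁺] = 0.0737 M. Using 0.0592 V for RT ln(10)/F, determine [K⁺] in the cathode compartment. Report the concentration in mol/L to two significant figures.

0.043 M

K⁺/K is the cathode, Li⁺/Li the anode: E°cell = +0.15 V, n = 1.
Overall reaction: K⁺(aq) + Li(s) → K(s) + Li⁺(aq); Q = [Li⁺]^1/[K⁺]^1.
From E = E° − (0.0592/n) log Q: log Q = (E° − E)·n/0.0592 = (+0.15 − (+0.136))·1/0.0592 = 0.2365.
So 1·log[K⁺] = 1·log(0.0737) − log Q = -1.1325 − (0.2365) = -1.3690; [K⁺] = 10^(-1.3690) ≈ 0.043 M.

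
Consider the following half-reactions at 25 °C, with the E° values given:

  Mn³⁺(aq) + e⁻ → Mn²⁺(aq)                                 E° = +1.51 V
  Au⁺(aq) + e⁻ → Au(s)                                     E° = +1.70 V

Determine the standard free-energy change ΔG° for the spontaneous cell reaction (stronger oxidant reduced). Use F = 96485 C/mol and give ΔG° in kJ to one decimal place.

Au⁺/Au (E° = +1.70 V) is the cathode; Mn³⁺/Mn²⁺ (E° = +1.51 V) is the anode, so E°cell = +0.19 V.
Balancing electrons gives n = 1 (lcm of 1 and 1).
ΔG° = −nFE° = −(1)(96485)(+0.19) = -18,332 J = -18.3 kJ.

-18.3 kJ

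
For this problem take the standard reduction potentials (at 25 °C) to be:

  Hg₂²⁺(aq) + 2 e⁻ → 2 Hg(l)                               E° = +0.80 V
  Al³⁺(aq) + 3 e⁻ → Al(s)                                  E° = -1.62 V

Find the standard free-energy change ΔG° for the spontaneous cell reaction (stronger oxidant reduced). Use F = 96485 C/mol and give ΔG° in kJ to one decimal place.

Hg₂²⁺/Hg (E° = +0.80 V) is the cathode; Al³⁺/Al (E° = -1.62 V) is the anode, so E°cell = +2.42 V.
Balancing electrons gives n = 6 (lcm of 2 and 3).
ΔG° = −nFE° = −(6)(96485)(+2.42) = -1,400,962 J = -1401.0 kJ.

-1401.0 kJ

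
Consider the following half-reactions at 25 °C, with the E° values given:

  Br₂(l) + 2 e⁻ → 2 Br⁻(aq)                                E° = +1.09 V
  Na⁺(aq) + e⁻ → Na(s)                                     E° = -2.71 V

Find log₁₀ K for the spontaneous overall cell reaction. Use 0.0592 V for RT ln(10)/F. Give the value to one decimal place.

128.4

Cathode: Br₂/Br⁻; anode: Na⁺/Na. E°cell = +3.80 V, n = 2.
log K = nE°cell / 0.0592 = (2)(+3.80) / 0.0592 = 128.4.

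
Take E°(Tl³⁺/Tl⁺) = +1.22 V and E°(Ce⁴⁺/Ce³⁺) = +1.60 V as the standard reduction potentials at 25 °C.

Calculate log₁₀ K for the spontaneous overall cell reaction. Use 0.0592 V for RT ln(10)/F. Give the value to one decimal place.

Cathode: Ce⁴⁺/Ce³⁺; anode: Tl³⁺/Tl⁺. E°cell = +0.38 V, n = 2.
log K = nE°cell / 0.0592 = (2)(+0.38) / 0.0592 = 12.8.

12.8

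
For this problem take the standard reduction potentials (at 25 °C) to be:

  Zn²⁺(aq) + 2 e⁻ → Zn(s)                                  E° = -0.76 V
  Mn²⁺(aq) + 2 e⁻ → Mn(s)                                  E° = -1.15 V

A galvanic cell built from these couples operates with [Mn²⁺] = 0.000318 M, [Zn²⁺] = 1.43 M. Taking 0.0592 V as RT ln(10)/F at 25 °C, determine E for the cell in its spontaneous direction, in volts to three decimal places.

+0.498 V

Zn²⁺/Zn is the cathode (higher E°), Mn²⁺/Mn the anode: E°cell = -0.76 − (-1.15) = +0.39 V, n = 2.
Overall: Zn²⁺(aq) + Mn(s) → Zn(s) + Mn²⁺(aq)
Q = [Mn²⁺] / ([Zn²⁺]); log Q = -3.653.
E = E° − (0.0592/n) log Q = +0.39 − (0.0592/2)(-3.653) = +0.498 V.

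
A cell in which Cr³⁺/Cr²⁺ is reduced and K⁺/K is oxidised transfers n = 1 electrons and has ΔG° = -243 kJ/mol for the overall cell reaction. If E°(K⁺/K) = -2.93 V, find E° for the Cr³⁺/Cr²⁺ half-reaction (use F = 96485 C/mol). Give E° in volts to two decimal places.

-0.41 V

E°cell = −ΔG°/(nF) = −(-243×10³)/((1)(96485)) = +2.519 V.
Since Cr³⁺/Cr²⁺ is the cathode and K⁺/K the anode, E°cell = E°(Cr³⁺/Cr²⁺) − E°(K⁺/K).
So E°(Cr³⁺/Cr²⁺) = E°cell + E°(K⁺/K) = +2.519 + (-2.93) = -0.41 V.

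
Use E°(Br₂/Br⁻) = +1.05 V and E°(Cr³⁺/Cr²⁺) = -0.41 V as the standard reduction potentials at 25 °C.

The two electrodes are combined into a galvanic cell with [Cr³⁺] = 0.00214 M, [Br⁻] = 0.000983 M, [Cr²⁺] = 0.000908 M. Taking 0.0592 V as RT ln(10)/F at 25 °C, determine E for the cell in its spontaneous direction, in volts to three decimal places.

Br₂/Br⁻ is the cathode (higher E°), Cr³⁺/Cr²⁺ the anode: E°cell = +1.05 − (-0.41) = +1.46 V, n = 2.
Overall: Br₂(l) + 2 Cr²⁺(aq) → 2 Br⁻(aq) + 2 Cr³⁺(aq)
Q = [Br⁻]^2·[Cr³⁺]^2 / ([Cr²⁺]^2); log Q = -5.270.
E = E° − (0.0592/n) log Q = +1.46 − (0.0592/2)(-5.270) = +1.616 V.

+1.616 V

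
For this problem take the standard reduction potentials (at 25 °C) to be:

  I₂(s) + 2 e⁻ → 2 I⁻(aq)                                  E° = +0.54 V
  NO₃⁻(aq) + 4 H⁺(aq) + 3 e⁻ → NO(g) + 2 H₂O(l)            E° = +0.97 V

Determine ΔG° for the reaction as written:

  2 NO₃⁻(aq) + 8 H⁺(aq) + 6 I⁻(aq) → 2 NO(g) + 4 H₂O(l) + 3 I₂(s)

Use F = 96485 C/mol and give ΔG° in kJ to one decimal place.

-248.9 kJ

As written, NO₃⁻/NO is reduced (cathode) and I₂/I⁻ is oxidised (anode), so E°cell = (+0.97) − (+0.54) = +0.43 V.
Balancing electrons gives n = 6.
ΔG° = −nFE° = −(6)(96485)(+0.43) = -248,931 J = -248.9 kJ.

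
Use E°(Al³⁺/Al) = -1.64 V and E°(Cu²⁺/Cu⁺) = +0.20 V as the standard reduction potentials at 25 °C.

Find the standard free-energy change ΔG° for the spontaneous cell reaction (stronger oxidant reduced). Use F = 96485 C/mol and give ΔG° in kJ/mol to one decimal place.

-532.6 kJ/mol

Cu²⁺/Cu⁺ (E° = +0.20 V) is the cathode; Al³⁺/Al (E° = -1.64 V) is the anode, so E°cell = +1.84 V.
Balancing electrons gives n = 3 (lcm of 1 and 3).
ΔG° = −nFE° = −(3)(96485)(+1.84) = -532,597 J = -532.6 kJ/mol.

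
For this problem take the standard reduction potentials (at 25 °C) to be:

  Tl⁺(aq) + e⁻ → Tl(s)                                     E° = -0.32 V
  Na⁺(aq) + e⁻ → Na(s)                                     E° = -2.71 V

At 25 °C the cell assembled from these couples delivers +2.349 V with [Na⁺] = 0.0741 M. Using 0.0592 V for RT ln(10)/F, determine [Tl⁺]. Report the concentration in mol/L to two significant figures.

0.015 M

Tl⁺/Tl is the cathode, Na⁺/Na the anode: E°cell = +2.39 V, n = 1.
Overall reaction: Tl⁺(aq) + Na(s) → Tl(s) + Na⁺(aq); Q = [Na⁺]^1/[Tl⁺]^1.
From E = E° − (0.0592/n) log Q: log Q = (E° − E)·n/0.0592 = (+2.39 − (+2.349))·1/0.0592 = 0.6926.
So 1·log[Tl⁺] = 1·log(0.0741) − log Q = -1.1302 − (0.6926) = -1.8228; [Tl⁺] = 10^(-1.8228) ≈ 0.015 M.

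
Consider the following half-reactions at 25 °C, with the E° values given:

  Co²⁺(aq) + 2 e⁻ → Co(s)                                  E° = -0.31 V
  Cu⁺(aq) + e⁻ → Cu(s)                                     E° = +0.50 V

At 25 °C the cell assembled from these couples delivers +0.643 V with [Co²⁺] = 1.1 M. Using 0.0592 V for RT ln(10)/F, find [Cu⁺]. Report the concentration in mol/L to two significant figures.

0.0016 M

Cu⁺/Cu is the cathode, Co²⁺/Co the anode: E°cell = +0.81 V, n = 2.
Overall reaction: 2 Cu⁺(aq) + Co(s) → 2 Cu(s) + Co²⁺(aq); Q = [Co²⁺]^1/[Cu⁺]^2.
From E = E° − (0.0592/n) log Q: log Q = (E° − E)·n/0.0592 = (+0.81 − (+0.643))·2/0.0592 = 5.6419.
So 2·log[Cu⁺] = 1·log(1.1) − log Q = 0.0414 − (5.6419) = -5.6005; log[Cu⁺] = -5.6005 / 2 = -2.8003; [Cu⁺] = 10^(-2.8003) ≈ 0.0016 M.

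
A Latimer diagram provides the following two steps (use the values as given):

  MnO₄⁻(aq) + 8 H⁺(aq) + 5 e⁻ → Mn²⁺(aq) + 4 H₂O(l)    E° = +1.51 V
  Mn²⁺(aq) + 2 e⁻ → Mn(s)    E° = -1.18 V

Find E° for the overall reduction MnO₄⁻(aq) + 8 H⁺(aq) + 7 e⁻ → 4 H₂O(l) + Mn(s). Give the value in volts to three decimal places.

+0.741 V

Adding the free-energy changes (−nFE°) of the two steps gives −n₃FE°₃ = −n₁FE°₁ − n₂FE°₂.
E°₃ = (5×+1.51 + 2×-1.18) / 7 = (+5.190) / 7 = +0.741 V.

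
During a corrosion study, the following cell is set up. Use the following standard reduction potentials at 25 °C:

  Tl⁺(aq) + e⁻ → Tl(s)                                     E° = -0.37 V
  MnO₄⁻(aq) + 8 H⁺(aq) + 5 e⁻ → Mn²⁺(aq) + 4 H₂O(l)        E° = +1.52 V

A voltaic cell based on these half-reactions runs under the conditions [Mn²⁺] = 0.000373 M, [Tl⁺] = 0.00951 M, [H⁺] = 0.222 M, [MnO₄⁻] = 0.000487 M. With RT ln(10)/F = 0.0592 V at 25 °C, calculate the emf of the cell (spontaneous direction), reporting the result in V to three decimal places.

+1.949 V

MnO₄⁻/Mn²⁺ is the cathode (higher E°), Tl⁺/Tl the anode: E°cell = +1.52 − (-0.37) = +1.89 V, n = 5.
Overall: MnO₄⁻(aq) + 8 H⁺(aq) + 5 Tl(s) → Mn²⁺(aq) + 4 H₂O(l) + 5 Tl⁺(aq)
Q = [Mn²⁺]·[Tl⁺]^5 / ([MnO₄⁻]·[H⁺]^8); log Q = -4.996.
E = E° − (0.0592/n) log Q = +1.89 − (0.0592/5)(-4.996) = +1.949 V.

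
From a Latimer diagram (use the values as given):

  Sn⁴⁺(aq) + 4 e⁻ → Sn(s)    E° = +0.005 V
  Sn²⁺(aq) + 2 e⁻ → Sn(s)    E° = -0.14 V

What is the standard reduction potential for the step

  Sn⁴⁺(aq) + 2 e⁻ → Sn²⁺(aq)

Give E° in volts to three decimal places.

Sequential free energies add, so n₃E°₃ = n₁E°₁ + n₂E°₂.
With n₃ = 4, and the known step contributing 2×(-0.14) V, the unknown satisfies 2·E° = 4×(+0.005) − 2×(-0.14) = +0.300.
E° = +0.300 / 2 = +0.150 V.

+0.150 V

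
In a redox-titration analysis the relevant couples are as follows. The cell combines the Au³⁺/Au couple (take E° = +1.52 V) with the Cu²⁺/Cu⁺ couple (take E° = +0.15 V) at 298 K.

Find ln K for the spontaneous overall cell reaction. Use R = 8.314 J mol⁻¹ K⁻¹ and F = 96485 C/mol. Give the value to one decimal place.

Cathode: Au³⁺/Au; anode: Cu²⁺/Cu⁺. E°cell = (+1.52) − (+0.15) = +1.37 V, with n = 3.
ΔG° = −nFE° = −RT ln K, so ln K = nFE°/(RT) = (3)(96485)(+1.37) / ((8.314)(298)) = 160.057.

160.1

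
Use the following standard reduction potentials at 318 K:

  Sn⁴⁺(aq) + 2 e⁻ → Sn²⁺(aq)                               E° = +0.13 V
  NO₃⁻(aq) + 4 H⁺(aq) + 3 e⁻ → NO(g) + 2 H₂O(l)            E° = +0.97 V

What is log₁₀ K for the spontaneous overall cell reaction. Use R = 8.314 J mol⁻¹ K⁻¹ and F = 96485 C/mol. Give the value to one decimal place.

Cathode: NO₃⁻/NO; anode: Sn⁴⁺/Sn²⁺. E°cell = (+0.97) − (+0.13) = +0.84 V, with n = 6.
ΔG° = −nFE° = −RT ln K, so ln K = nFE°/(RT) = (6)(96485)(+0.84) / ((8.314)(318)) = 183.930.
log₁₀ K = 183.930 / ln 10 = 79.9.

79.9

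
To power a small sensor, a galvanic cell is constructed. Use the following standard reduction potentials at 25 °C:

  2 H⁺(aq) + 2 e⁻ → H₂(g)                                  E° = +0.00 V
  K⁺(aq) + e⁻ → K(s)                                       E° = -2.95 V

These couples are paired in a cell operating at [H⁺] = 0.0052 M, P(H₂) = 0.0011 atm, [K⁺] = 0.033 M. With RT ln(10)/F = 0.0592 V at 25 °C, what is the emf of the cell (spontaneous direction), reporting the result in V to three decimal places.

H⁺/H₂ is the cathode (higher E°), K⁺/K the anode: E°cell = +0.00 − (-2.95) = +2.95 V, n = 2.
Overall: 2 H⁺(aq) + 2 K(s) → H₂(g) + 2 K⁺(aq)
Q = P(H₂)·[K⁺]^2 / ([H⁺]^2); log Q = -1.354.
E = E° − (0.0592/n) log Q = +2.95 − (0.0592/2)(-1.354) = +2.990 V.

+2.990 V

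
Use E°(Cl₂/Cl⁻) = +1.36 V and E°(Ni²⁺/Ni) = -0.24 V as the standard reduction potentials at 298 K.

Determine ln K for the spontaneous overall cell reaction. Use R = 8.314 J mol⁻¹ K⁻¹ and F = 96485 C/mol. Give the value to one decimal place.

Cathode: Cl₂/Cl⁻; anode: Ni²⁺/Ni. E°cell = (+1.36) − (-0.24) = +1.60 V, with n = 2.
ΔG° = −nFE° = −RT ln K, so ln K = nFE°/(RT) = (2)(96485)(+1.60) / ((8.314)(298)) = 124.619.

124.6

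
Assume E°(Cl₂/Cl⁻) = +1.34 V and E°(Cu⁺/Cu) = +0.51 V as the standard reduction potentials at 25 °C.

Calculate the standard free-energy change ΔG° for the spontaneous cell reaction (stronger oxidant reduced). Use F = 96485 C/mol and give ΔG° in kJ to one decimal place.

Cl₂/Cl⁻ (E° = +1.34 V) is the cathode; Cu⁺/Cu (E° = +0.51 V) is the anode, so E°cell = +0.83 V.
Balancing electrons gives n = 2 (lcm of 2 and 1).
ΔG° = −nFE° = −(2)(96485)(+0.83) = -160,165 J = -160.2 kJ.

-160.2 kJ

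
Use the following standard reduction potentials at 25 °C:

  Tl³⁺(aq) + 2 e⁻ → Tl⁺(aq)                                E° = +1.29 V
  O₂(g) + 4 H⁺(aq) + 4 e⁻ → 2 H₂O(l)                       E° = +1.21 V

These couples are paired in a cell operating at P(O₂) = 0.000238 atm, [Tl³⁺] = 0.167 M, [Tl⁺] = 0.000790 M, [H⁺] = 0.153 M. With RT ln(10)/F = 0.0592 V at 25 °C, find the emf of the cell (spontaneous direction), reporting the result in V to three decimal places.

Tl³⁺/Tl⁺ is the cathode (higher E°), O₂/H₂O the anode: E°cell = +1.29 − (+1.21) = +0.08 V, n = 4.
Overall: 2 Tl³⁺(aq) + 2 H₂O(l) → 2 Tl⁺(aq) + O₂(g) + 4 H⁺(aq)
Q = [Tl⁺]^2·P(O₂)·[H⁺]^4 / ([Tl³⁺]^2); log Q = -11.535.
E = E° − (0.0592/n) log Q = +0.08 − (0.0592/4)(-11.535) = +0.251 V.

+0.251 V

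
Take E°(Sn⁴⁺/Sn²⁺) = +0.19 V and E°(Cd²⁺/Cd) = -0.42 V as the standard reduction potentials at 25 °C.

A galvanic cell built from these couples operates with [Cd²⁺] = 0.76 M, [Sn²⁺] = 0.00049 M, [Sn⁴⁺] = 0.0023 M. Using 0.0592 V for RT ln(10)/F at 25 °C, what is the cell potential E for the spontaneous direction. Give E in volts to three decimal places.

+0.633 V

Sn⁴⁺/Sn²⁺ is the cathode (higher E°), Cd²⁺/Cd the anode: E°cell = +0.19 − (-0.42) = +0.61 V, n = 2.
Overall: Sn⁴⁺(aq) + Cd(s) → Sn²⁺(aq) + Cd²⁺(aq)
Q = [Sn²⁺]·[Cd²⁺] / ([Sn⁴⁺]); log Q = -0.791.
E = E° − (0.0592/n) log Q = +0.61 − (0.0592/2)(-0.791) = +0.633 V.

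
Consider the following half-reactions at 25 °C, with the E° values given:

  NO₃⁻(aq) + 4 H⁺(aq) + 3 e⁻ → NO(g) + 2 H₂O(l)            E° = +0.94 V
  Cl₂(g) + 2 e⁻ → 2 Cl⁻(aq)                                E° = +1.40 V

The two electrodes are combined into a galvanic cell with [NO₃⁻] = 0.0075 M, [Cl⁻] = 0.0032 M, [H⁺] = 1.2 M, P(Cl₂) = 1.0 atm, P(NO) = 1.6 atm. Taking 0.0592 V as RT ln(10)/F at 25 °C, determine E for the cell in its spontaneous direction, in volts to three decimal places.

Cl₂/Cl⁻ is the cathode (higher E°), NO₃⁻/NO the anode: E°cell = +1.40 − (+0.94) = +0.46 V, n = 6.
Overall: 3 Cl₂(g) + 2 NO(g) + 4 H₂O(l) → 6 Cl⁻(aq) + 2 NO₃⁻(aq) + 8 H⁺(aq)
Q = [Cl⁻]^6·[NO₃⁻]^2·[H⁺]^8 / (P(Cl₂)^3·P(NO)^2); log Q = -18.994.
E = E° − (0.0592/n) log Q = +0.46 − (0.0592/6)(-18.994) = +0.647 V.

+0.647 V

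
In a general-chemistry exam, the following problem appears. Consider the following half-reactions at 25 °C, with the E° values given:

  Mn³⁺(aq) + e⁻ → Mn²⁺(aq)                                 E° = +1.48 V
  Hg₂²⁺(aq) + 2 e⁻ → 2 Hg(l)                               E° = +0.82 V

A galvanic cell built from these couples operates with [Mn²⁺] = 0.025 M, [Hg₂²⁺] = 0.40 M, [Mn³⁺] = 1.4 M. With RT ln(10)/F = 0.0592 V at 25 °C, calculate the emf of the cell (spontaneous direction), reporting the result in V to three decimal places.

Mn³⁺/Mn²⁺ is the cathode (higher E°), Hg₂²⁺/Hg the anode: E°cell = +1.48 − (+0.82) = +0.66 V, n = 2.
Overall: 2 Mn³⁺(aq) + 2 Hg(l) → 2 Mn²⁺(aq) + Hg₂²⁺(aq)
Q = [Mn²⁺]^2·[Hg₂²⁺] / ([Mn³⁺]^2); log Q = -3.894.
E = E° − (0.0592/n) log Q = +0.66 − (0.0592/2)(-3.894) = +0.775 V.

+0.775 V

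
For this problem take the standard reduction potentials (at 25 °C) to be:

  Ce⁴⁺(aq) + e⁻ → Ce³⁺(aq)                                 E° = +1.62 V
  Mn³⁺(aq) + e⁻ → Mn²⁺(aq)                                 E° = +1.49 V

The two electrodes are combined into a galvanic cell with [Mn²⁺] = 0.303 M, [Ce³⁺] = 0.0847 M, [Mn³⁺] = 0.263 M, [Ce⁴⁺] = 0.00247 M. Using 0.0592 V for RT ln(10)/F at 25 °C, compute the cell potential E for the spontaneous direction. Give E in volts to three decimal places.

Ce⁴⁺/Ce³⁺ is the cathode (higher E°), Mn³⁺/Mn²⁺ the anode: E°cell = +1.62 − (+1.49) = +0.13 V, n = 1.
Overall: Ce⁴⁺(aq) + Mn²⁺(aq) → Ce³⁺(aq) + Mn³⁺(aq)
Q = [Ce³⁺]·[Mn³⁺] / ([Ce⁴⁺]·[Mn²⁺]); log Q = 1.474.
E = E° − (0.0592/n) log Q = +0.13 − (0.0592/1)(1.474) = +0.043 V.

+0.043 V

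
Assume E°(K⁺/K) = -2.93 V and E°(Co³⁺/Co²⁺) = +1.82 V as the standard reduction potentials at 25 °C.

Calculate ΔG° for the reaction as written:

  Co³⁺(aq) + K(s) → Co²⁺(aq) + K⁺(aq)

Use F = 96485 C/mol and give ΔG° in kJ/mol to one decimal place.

-458.3 kJ/mol

As written, Co³⁺/Co²⁺ is reduced (cathode) and K⁺/K is oxidised (anode), so E°cell = (+1.82) − (-2.93) = +4.75 V.
Balancing electrons gives n = 1.
ΔG° = −nFE° = −(1)(96485)(+4.75) = -458,304 J = -458.3 kJ/mol.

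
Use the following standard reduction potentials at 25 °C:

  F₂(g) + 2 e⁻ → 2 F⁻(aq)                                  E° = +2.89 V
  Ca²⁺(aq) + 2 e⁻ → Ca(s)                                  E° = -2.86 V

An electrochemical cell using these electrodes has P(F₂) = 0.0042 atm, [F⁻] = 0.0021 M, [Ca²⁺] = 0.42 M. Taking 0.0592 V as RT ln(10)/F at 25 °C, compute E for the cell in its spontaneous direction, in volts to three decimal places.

+5.849 V

F₂/F⁻ is the cathode (higher E°), Ca²⁺/Ca the anode: E°cell = +2.89 − (-2.86) = +5.75 V, n = 2.
Overall: F₂(g) + Ca(s) → 2 F⁻(aq) + Ca²⁺(aq)
Q = [F⁻]^2·[Ca²⁺] / (P(F₂)); log Q = -3.356.
E = E° − (0.0592/n) log Q = +5.75 − (0.0592/2)(-3.356) = +5.849 V.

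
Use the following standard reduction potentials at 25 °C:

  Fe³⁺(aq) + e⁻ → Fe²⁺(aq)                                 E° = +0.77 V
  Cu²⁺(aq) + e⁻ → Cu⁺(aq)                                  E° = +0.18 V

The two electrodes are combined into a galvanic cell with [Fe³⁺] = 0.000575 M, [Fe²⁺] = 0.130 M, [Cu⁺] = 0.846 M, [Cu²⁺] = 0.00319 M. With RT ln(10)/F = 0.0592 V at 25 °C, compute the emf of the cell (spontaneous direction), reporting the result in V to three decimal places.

+0.594 V

Fe³⁺/Fe²⁺ is the cathode (higher E°), Cu²⁺/Cu⁺ the anode: E°cell = +0.77 − (+0.18) = +0.59 V, n = 1.
Overall: Fe³⁺(aq) + Cu⁺(aq) → Fe²⁺(aq) + Cu²⁺(aq)
Q = [Fe²⁺]·[Cu²⁺] / ([Fe³⁺]·[Cu⁺]); log Q = -0.069.
E = E° − (0.0592/n) log Q = +0.59 − (0.0592/1)(-0.069) = +0.594 V.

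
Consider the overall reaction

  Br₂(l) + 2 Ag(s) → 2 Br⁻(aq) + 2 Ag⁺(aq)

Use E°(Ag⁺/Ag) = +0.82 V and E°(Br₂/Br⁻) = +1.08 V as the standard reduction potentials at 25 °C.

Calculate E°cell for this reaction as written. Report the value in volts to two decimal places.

The Br₂/Br⁻ couple has the higher reduction potential, so it is the cathode; Ag⁺/Ag is oxidised at the anode.
E°cell = E°(cathode) − E°(anode) = (+1.08) − (+0.82) = +0.26 V.

+0.26 V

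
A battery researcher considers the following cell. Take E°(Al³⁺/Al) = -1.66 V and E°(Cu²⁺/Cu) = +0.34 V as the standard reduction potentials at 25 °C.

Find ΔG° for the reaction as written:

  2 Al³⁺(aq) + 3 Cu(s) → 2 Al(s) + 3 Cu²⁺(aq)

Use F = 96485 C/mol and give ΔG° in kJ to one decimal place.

+1157.8 kJ

As written, Al³⁺/Al is reduced (cathode) and Cu²⁺/Cu is oxidised (anode), so E°cell = (-1.66) − (+0.34) = -2.00 V.
Balancing electrons gives n = 6.
ΔG° = −nFE° = −(6)(96485)(-2.00) = 1,157,820 J = +1157.8 kJ.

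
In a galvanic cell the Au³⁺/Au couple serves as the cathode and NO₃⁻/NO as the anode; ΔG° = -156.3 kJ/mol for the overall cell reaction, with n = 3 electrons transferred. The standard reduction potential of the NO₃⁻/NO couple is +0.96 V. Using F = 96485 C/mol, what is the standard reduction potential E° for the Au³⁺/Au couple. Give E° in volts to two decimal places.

E°cell = −ΔG°/(nF) = −(-156.3×10³)/((3)(96485)) = +0.540 V.
Since Au³⁺/Au is the cathode and NO₃⁻/NO the anode, E°cell = E°(Au³⁺/Au) − E°(NO₃⁻/NO).
So E°(Au³⁺/Au) = E°cell + E°(NO₃⁻/NO) = +0.540 + (+0.96) = +1.50 V.

+1.50 V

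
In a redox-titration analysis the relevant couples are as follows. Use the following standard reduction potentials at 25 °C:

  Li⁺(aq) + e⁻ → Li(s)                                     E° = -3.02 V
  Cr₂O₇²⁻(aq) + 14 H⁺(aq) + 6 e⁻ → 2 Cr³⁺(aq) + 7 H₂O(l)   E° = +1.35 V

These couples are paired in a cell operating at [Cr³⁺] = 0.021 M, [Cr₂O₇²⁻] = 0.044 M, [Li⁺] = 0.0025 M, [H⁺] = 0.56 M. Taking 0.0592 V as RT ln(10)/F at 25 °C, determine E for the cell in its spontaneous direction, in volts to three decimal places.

+4.509 V

Cr₂O₇²⁻/Cr³⁺ is the cathode (higher E°), Li⁺/Li the anode: E°cell = +1.35 − (-3.02) = +4.37 V, n = 6.
Overall: Cr₂O₇²⁻(aq) + 14 H⁺(aq) + 6 Li(s) → 2 Cr³⁺(aq) + 7 H₂O(l) + 6 Li⁺(aq)
Q = [Cr³⁺]^2·[Li⁺]^6 / ([Cr₂O₇²⁻]·[H⁺]^14); log Q = -14.086.
E = E° − (0.0592/n) log Q = +4.37 − (0.0592/6)(-14.086) = +4.509 V.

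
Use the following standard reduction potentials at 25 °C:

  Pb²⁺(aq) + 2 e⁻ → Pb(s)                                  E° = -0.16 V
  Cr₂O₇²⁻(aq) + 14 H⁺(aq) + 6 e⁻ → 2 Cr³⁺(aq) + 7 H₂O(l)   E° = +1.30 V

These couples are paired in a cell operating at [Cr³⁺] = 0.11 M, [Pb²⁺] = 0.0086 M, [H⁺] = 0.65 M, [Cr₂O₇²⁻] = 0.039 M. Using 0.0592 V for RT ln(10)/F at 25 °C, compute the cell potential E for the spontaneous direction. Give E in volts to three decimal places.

Cr₂O₇²⁻/Cr³⁺ is the cathode (higher E°), Pb²⁺/Pb the anode: E°cell = +1.30 − (-0.16) = +1.46 V, n = 6.
Overall: Cr₂O₇²⁻(aq) + 14 H⁺(aq) + 3 Pb(s) → 2 Cr³⁺(aq) + 7 H₂O(l) + 3 Pb²⁺(aq)
Q = [Cr³⁺]^2·[Pb²⁺]^3 / ([Cr₂O₇²⁻]·[H⁺]^14); log Q = -4.086.
E = E° − (0.0592/n) log Q = +1.46 − (0.0592/6)(-4.086) = +1.500 V.

+1.500 V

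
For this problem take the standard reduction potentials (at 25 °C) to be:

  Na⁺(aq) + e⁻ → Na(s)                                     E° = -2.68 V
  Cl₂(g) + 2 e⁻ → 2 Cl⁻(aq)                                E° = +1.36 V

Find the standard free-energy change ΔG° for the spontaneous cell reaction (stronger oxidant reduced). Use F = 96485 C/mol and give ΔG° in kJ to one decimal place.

-779.6 kJ

Cl₂/Cl⁻ (E° = +1.36 V) is the cathode; Na⁺/Na (E° = -2.68 V) is the anode, so E°cell = +4.04 V.
Balancing electrons gives n = 2 (lcm of 2 and 1).
ΔG° = −nFE° = −(2)(96485)(+4.04) = -779,599 J = -779.6 kJ.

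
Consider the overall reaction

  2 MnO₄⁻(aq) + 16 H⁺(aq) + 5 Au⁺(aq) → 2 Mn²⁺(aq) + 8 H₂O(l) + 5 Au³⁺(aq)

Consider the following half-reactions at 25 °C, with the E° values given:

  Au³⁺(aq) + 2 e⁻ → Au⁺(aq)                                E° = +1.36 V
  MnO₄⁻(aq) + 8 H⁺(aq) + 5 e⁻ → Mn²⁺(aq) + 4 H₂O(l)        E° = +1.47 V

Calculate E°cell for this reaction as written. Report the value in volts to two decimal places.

The MnO₄⁻/Mn²⁺ couple has the higher reduction potential, so it is the cathode; Au³⁺/Au⁺ is oxidised at the anode.
E°cell = E°(cathode) − E°(anode) = (+1.47) − (+1.36) = +0.11 V.
Since E°cell > 0, the reaction is spontaneous under standard conditions.

+0.11 V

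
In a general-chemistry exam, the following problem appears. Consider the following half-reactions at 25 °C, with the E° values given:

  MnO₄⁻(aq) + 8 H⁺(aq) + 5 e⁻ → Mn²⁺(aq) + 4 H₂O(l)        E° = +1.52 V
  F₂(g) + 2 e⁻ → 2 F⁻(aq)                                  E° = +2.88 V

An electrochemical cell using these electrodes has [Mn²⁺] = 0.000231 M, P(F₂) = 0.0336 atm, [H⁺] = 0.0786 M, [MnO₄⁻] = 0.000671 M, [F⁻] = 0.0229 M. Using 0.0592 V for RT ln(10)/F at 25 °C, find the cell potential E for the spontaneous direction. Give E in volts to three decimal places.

+1.513 V

F₂/F⁻ is the cathode (higher E°), MnO₄⁻/Mn²⁺ the anode: E°cell = +2.88 − (+1.52) = +1.36 V, n = 10.
Overall: 5 F₂(g) + 2 Mn²⁺(aq) + 8 H₂O(l) → 10 F⁻(aq) + 2 MnO₄⁻(aq) + 16 H⁺(aq)
Q = [F⁻]^10·[MnO₄⁻]^2·[H⁺]^16 / (P(F₂)^5·[Mn²⁺]^2); log Q = -25.780.
E = E° − (0.0592/n) log Q = +1.36 − (0.0592/10)(-25.780) = +1.513 V.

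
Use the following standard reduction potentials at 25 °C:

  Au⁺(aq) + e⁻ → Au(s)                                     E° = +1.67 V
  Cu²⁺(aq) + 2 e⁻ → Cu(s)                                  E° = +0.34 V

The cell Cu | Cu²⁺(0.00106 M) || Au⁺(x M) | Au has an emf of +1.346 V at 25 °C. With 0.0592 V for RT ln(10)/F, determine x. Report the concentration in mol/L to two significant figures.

0.061 M

Au⁺/Au is the cathode, Cu²⁺/Cu the anode: E°cell = +1.33 V, n = 2.
Overall reaction: 2 Au⁺(aq) + Cu(s) → 2 Au(s) + Cu²⁺(aq); Q = [Cu²⁺]^1/[Au⁺]^2.
From E = E° − (0.0592/n) log Q: log Q = (E° − E)·n/0.0592 = (+1.33 − (+1.346))·2/0.0592 = -0.5405.
So 2·log[Au⁺] = 1·log(0.00106) − log Q = -2.9747 − (-0.5405) = -2.4342; log[Au⁺] = -2.4342 / 2 = -1.2171; [Au⁺] = 10^(-1.2171) ≈ 0.061 M.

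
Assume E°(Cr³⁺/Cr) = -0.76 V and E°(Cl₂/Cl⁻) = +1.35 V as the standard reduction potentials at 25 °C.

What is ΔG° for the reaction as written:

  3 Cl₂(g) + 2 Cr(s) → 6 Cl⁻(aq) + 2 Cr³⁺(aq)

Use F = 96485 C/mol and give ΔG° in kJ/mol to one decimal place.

-1221.5 kJ/mol

As written, Cl₂/Cl⁻ is reduced (cathode) and Cr³⁺/Cr is oxidised (anode), so E°cell = (+1.35) − (-0.76) = +2.11 V.
Balancing electrons gives n = 6.
ΔG° = −nFE° = −(6)(96485)(+2.11) = -1,221,500 J = -1221.5 kJ/mol.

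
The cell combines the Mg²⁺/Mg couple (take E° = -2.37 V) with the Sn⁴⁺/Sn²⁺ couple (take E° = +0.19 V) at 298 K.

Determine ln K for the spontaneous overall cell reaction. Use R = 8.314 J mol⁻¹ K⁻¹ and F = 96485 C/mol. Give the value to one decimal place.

199.4

Cathode: Sn⁴⁺/Sn²⁺; anode: Mg²⁺/Mg. E°cell = (+0.19) − (-2.37) = +2.56 V, with n = 2.
ΔG° = −nFE° = −RT ln K, so ln K = nFE°/(RT) = (2)(96485)(+2.56) / ((8.314)(298)) = 199.390.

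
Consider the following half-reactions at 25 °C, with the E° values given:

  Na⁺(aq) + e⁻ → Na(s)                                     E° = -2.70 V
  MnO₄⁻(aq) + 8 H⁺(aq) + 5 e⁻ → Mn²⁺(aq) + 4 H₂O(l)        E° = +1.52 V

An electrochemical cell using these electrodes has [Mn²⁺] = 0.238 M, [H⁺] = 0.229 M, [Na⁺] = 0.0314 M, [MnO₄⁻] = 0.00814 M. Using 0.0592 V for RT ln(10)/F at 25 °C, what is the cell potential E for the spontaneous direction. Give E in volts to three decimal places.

MnO₄⁻/Mn²⁺ is the cathode (higher E°), Na⁺/Na the anode: E°cell = +1.52 − (-2.70) = +4.22 V, n = 5.
Overall: MnO₄⁻(aq) + 8 H⁺(aq) + 5 Na(s) → Mn²⁺(aq) + 4 H₂O(l) + 5 Na⁺(aq)
Q = [Mn²⁺]·[Na⁺]^5 / ([MnO₄⁻]·[H⁺]^8); log Q = -0.928.
E = E° − (0.0592/n) log Q = +4.22 − (0.0592/5)(-0.928) = +4.231 V.

+4.231 V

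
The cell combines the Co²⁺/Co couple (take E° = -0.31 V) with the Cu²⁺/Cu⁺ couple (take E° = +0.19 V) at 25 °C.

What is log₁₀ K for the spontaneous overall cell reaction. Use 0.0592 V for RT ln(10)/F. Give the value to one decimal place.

Cathode: Cu²⁺/Cu⁺; anode: Co²⁺/Co. E°cell = +0.50 V, n = 2.
log K = nE°cell / 0.0592 = (2)(+0.50) / 0.0592 = 16.9.

16.9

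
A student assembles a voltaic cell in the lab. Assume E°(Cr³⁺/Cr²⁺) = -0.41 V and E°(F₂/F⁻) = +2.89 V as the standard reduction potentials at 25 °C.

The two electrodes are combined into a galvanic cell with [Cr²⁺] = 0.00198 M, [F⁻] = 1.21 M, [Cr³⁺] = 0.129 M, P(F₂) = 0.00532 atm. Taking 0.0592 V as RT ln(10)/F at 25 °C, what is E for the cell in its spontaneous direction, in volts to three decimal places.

+3.120 V

F₂/F⁻ is the cathode (higher E°), Cr³⁺/Cr²⁺ the anode: E°cell = +2.89 − (-0.41) = +3.30 V, n = 2.
Overall: F₂(g) + 2 Cr²⁺(aq) → 2 F⁻(aq) + 2 Cr³⁺(aq)
Q = [F⁻]^2·[Cr³⁺]^2 / (P(F₂)·[Cr²⁺]^2); log Q = 6.068.
E = E° − (0.0592/n) log Q = +3.30 − (0.0592/2)(6.068) = +3.120 V.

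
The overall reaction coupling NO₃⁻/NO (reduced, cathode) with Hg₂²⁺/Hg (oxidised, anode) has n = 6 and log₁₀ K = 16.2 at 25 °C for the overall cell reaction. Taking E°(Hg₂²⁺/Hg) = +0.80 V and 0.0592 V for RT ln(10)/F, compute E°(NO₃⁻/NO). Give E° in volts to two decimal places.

+0.96 V

E°cell = (0.0592/n)·log K = (0.0592/6)(16.2) = +0.160 V.
Since NO₃⁻/NO is the cathode and Hg₂²⁺/Hg the anode, E°cell = E°(NO₃⁻/NO) − E°(Hg₂²⁺/Hg).
So E°(NO₃⁻/NO) = E°cell + E°(Hg₂²⁺/Hg) = +0.160 + (+0.80) = +0.96 V.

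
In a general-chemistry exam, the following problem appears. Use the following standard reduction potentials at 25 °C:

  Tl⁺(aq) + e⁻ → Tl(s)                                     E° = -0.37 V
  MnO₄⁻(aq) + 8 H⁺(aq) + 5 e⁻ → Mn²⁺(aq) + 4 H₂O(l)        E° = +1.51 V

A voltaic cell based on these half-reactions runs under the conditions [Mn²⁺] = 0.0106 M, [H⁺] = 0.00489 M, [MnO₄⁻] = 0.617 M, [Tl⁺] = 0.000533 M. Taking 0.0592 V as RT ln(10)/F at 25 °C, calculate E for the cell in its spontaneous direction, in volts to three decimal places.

+1.876 V

MnO₄⁻/Mn²⁺ is the cathode (higher E°), Tl⁺/Tl the anode: E°cell = +1.51 − (-0.37) = +1.88 V, n = 5.
Overall: MnO₄⁻(aq) + 8 H⁺(aq) + 5 Tl(s) → Mn²⁺(aq) + 4 H₂O(l) + 5 Tl⁺(aq)
Q = [Mn²⁺]·[Tl⁺]^5 / ([MnO₄⁻]·[H⁺]^8); log Q = 0.354.
E = E° − (0.0592/n) log Q = +1.88 − (0.0592/5)(0.354) = +1.876 V.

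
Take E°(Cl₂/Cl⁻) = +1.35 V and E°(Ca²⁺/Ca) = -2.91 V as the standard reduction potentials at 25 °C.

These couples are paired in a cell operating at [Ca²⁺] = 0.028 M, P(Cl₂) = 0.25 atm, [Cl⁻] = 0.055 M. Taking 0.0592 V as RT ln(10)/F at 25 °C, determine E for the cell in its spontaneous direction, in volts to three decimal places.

Cl₂/Cl⁻ is the cathode (higher E°), Ca²⁺/Ca the anode: E°cell = +1.35 − (-2.91) = +4.26 V, n = 2.
Overall: Cl₂(g) + Ca(s) → 2 Cl⁻(aq) + Ca²⁺(aq)
Q = [Cl⁻]^2·[Ca²⁺] / (P(Cl₂)); log Q = -3.470.
E = E° − (0.0592/n) log Q = +4.26 − (0.0592/2)(-3.470) = +4.363 V.

+4.363 V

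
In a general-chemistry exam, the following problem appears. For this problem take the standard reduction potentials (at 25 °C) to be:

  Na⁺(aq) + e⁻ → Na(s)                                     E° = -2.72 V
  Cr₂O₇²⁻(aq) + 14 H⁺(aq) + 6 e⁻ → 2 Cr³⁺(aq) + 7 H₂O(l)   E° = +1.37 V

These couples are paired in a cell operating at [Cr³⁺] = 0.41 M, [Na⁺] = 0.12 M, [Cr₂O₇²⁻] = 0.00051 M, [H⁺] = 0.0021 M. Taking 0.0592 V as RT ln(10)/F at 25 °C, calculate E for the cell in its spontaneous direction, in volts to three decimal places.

+3.750 V

Cr₂O₇²⁻/Cr³⁺ is the cathode (higher E°), Na⁺/Na the anode: E°cell = +1.37 − (-2.72) = +4.09 V, n = 6.
Overall: Cr₂O₇²⁻(aq) + 14 H⁺(aq) + 6 Na(s) → 2 Cr³⁺(aq) + 7 H₂O(l) + 6 Na⁺(aq)
Q = [Cr³⁺]^2·[Na⁺]^6 / ([Cr₂O₇²⁻]·[H⁺]^14); log Q = 34.482.
E = E° − (0.0592/n) log Q = +4.09 − (0.0592/6)(34.482) = +3.750 V.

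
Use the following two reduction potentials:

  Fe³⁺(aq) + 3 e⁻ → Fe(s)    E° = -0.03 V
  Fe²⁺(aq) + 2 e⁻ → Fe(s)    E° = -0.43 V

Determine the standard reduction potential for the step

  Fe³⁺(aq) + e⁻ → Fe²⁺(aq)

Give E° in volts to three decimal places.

Sequential free energies add, so n₃E°₃ = n₁E°₁ + n₂E°₂.
With n₃ = 3, and the known step contributing 2×(-0.43) V, the unknown satisfies 1·E° = 3×(-0.03) − 2×(-0.43) = +0.770.
E° = +0.770 / 1 = +0.770 V.

+0.770 V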